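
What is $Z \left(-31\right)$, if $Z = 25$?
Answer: $-775$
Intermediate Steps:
$Z \left(-31\right) = 25 \left(-31\right) = -775$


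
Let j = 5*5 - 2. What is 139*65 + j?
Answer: 9058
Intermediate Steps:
j = 23 (j = 25 - 2 = 23)
139*65 + j = 139*65 + 23 = 9035 + 23 = 9058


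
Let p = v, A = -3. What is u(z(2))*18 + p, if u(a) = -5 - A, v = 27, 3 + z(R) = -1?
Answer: -9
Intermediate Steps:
z(R) = -4 (z(R) = -3 - 1 = -4)
u(a) = -2 (u(a) = -5 - 1*(-3) = -5 + 3 = -2)
p = 27
u(z(2))*18 + p = -2*18 + 27 = -36 + 27 = -9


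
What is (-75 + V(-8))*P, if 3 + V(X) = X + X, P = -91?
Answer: 8554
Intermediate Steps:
V(X) = -3 + 2*X (V(X) = -3 + (X + X) = -3 + 2*X)
(-75 + V(-8))*P = (-75 + (-3 + 2*(-8)))*(-91) = (-75 + (-3 - 16))*(-91) = (-75 - 19)*(-91) = -94*(-91) = 8554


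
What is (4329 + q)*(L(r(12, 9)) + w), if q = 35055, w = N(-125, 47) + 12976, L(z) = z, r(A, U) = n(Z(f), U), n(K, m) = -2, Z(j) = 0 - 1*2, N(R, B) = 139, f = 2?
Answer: 516442392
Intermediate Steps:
Z(j) = -2 (Z(j) = 0 - 2 = -2)
r(A, U) = -2
w = 13115 (w = 139 + 12976 = 13115)
(4329 + q)*(L(r(12, 9)) + w) = (4329 + 35055)*(-2 + 13115) = 39384*13113 = 516442392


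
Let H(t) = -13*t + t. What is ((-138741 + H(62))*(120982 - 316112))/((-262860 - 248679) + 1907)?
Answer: -13608854025/254816 ≈ -53407.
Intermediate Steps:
H(t) = -12*t
((-138741 + H(62))*(120982 - 316112))/((-262860 - 248679) + 1907) = ((-138741 - 12*62)*(120982 - 316112))/((-262860 - 248679) + 1907) = ((-138741 - 744)*(-195130))/(-511539 + 1907) = -139485*(-195130)/(-509632) = 27217708050*(-1/509632) = -13608854025/254816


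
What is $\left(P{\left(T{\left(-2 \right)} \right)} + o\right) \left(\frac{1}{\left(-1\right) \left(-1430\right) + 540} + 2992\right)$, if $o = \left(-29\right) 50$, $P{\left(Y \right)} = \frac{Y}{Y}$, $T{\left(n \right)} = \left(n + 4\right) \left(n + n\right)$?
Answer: $- \frac{8540755209}{1970} \approx -4.3354 \cdot 10^{6}$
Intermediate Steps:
$T{\left(n \right)} = 2 n \left(4 + n\right)$ ($T{\left(n \right)} = \left(4 + n\right) 2 n = 2 n \left(4 + n\right)$)
$P{\left(Y \right)} = 1$
$o = -1450$
$\left(P{\left(T{\left(-2 \right)} \right)} + o\right) \left(\frac{1}{\left(-1\right) \left(-1430\right) + 540} + 2992\right) = \left(1 - 1450\right) \left(\frac{1}{\left(-1\right) \left(-1430\right) + 540} + 2992\right) = - 1449 \left(\frac{1}{1430 + 540} + 2992\right) = - 1449 \left(\frac{1}{1970} + 2992\right) = \left(-1449\right) \frac{5894241}{1970} = - \frac{8540755209}{1970}$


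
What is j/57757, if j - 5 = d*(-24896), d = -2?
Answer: 49797/57757 ≈ 0.86218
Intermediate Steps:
j = 49797 (j = 5 - 2*(-24896) = 5 + 49792 = 49797)
j/57757 = 49797/57757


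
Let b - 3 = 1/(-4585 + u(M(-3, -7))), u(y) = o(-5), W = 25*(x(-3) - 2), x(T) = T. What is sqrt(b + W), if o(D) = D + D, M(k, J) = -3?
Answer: I*sqrt(2575915645)/4595 ≈ 11.045*I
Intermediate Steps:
o(D) = 2*D
W = -125 (W = 25*(-3 - 2) = 25*(-5) = -125)
u(y) = -10 (u(y) = 2*(-5) = -10)
b = 13784/4595 (b = 3 + 1/(-4585 - 10) = 3 + 1/(-4595) = 3 - 1/4595 = 13784/4595 ≈ 2.9998)
sqrt(b + W) = sqrt(13784/4595 - 125) = sqrt(-560591/4595) = I*sqrt(2575915645)/4595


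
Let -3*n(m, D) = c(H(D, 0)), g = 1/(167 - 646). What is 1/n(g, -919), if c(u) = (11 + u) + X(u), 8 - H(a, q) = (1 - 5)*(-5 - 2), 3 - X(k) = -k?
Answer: 3/26 ≈ 0.11538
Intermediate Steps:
g = -1/479 (g = 1/(-479) = -1/479 ≈ -0.0020877)
X(k) = 3 + k (X(k) = 3 - (-1)*k = 3 + k)
H(a, q) = -20 (H(a, q) = 8 - (1 - 5)*(-5 - 2) = 8 - (-4)*(-7) = 8 - 1*28 = 8 - 28 = -20)
c(u) = 14 + 2*u (c(u) = (11 + u) + (3 + u) = 14 + 2*u)
n(m, D) = 26/3 (n(m, D) = -(14 + 2*(-20))/3 = -(14 - 40)/3 = -1/3*(-26) = 26/3)
1/n(g, -919) = 1/(26/3) = 3/26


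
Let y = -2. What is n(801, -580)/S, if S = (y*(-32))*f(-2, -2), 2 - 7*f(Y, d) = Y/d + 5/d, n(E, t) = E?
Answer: 801/32 ≈ 25.031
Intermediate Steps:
f(Y, d) = 2/7 - 5/(7*d) - Y/(7*d) (f(Y, d) = 2/7 - (Y/d + 5/d)/7 = 2/7 - (5/d + Y/d)/7 = 2/7 + (-5/(7*d) - Y/(7*d)) = 2/7 - 5/(7*d) - Y/(7*d))
S = 32 (S = (-2*(-32))*((⅐)*(-5 - 1*(-2) + 2*(-2))/(-2)) = 64*((⅐)*(-½)*(-5 + 2 - 4)) = 64*((⅐)*(-½)*(-7)) = 64*(½) = 32)
n(801, -580)/S = 801/32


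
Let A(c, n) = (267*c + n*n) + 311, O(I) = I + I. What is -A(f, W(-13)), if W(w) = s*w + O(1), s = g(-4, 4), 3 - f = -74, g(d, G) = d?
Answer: -23786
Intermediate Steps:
f = 77 (f = 3 - 1*(-74) = 3 + 74 = 77)
O(I) = 2*I
s = -4
W(w) = 2 - 4*w (W(w) = -4*w + 2*1 = -4*w + 2 = 2 - 4*w)
A(c, n) = 311 + n**2 + 267*c (A(c, n) = (267*c + n**2) + 311 = (n**2 + 267*c) + 311 = 311 + n**2 + 267*c)
-A(f, W(-13)) = -(311 + (2 - 4*(-13))**2 + 267*77) = -(311 + (2 + 52)**2 + 20559) = -(311 + 54**2 + 20559) = -(311 + 2916 + 20559) = -1*23786 = -23786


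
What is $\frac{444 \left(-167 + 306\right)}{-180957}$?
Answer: $- \frac{20572}{60319} \approx -0.34105$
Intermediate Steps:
$\frac{444 \left(-167 + 306\right)}{-180957} = 444 \cdot 139 \left(- \frac{1}{180957}\right) = 61716 \left(- \frac{1}{180957}\right) = - \frac{20572}{60319}$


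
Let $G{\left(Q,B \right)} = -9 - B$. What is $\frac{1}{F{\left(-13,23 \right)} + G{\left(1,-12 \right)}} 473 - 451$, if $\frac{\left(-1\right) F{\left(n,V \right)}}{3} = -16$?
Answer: $- \frac{22528}{51} \approx -441.73$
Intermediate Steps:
$F{\left(n,V \right)} = 48$ ($F{\left(n,V \right)} = \left(-3\right) \left(-16\right) = 48$)
$\frac{1}{F{\left(-13,23 \right)} + G{\left(1,-12 \right)}} 473 - 451 = \frac{1}{48 - -3} \cdot 473 - 451 = \frac{1}{48 + \left(-9 + 12\right)} 473 - 451 = \frac{1}{48 + 3} \cdot 473 - 451 = \frac{1}{51} \cdot 473 - 451 = \frac{473}{51} - 451 = - \frac{22528}{51}$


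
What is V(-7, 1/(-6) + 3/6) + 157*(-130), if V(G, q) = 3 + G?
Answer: -20414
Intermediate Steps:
V(-7, 1/(-6) + 3/6) + 157*(-130) = (3 - 7) + 157*(-130) = -4 - 20410 = -20414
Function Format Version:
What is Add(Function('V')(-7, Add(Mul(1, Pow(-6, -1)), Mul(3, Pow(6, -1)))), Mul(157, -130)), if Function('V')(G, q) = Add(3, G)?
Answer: -20414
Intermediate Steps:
Add(Function('V')(-7, Add(Mul(1, Pow(-6, -1)), Mul(3, Pow(6, -1)))), Mul(157, -130)) = Add(Add(3, -7), Mul(157, -130)) = Add(-4, -20410) = -20414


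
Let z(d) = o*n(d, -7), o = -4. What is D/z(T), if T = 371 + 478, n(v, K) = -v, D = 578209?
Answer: 578209/3396 ≈ 170.26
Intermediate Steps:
T = 849
z(d) = 4*d (z(d) = -(-4)*d = 4*d)
D/z(T) = 578209/((4*849)) = 578209/3396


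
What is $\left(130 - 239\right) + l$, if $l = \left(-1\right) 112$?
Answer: $-221$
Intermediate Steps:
$l = -112$
$\left(130 - 239\right) + l = \left(130 - 239\right) - 112 = -109 - 112 = -221$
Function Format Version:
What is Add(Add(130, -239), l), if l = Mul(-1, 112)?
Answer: -221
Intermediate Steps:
l = -112
Add(Add(130, -239), l) = Add(Add(130, -239), -112) = Add(-109, -112) = -221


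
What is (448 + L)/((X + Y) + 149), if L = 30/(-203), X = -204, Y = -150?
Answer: -90914/41615 ≈ -2.1846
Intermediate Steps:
L = -30/203 (L = 30*(-1/203) = -30/203 ≈ -0.14778)
(448 + L)/((X + Y) + 149) = (448 - 30/203)/((-204 - 150) + 149) = 90914/(203*(-354 + 149)) = (90914/203)/(-205) = (90914/203)*(-1/205) = -90914/41615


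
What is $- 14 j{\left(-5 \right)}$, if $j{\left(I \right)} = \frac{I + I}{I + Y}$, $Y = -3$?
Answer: $- \frac{35}{2} \approx -17.5$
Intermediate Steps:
$j{\left(I \right)} = \frac{2 I}{-3 + I}$ ($j{\left(I \right)} = \frac{I + I}{I - 3} = \frac{2 I}{-3 + I}$)
$- 14 j{\left(-5 \right)} = - 14 \cdot 2 \left(-5\right) \frac{1}{-3 - 5} = - 14 \cdot 2 \left(-5\right) \frac{1}{-8} = - 14 \cdot 2 \left(-5\right) \left(- \frac{1}{8}\right) = \left(-14\right) \frac{5}{4} = - \frac{35}{2}$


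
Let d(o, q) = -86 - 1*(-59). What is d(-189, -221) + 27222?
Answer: 27195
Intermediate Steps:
d(o, q) = -27 (d(o, q) = -86 + 59 = -27)
d(-189, -221) + 27222 = -27 + 27222 = 27195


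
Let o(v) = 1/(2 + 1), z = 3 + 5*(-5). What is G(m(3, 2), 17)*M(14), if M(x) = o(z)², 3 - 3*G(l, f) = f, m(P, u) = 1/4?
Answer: -14/27 ≈ -0.51852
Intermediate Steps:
m(P, u) = ¼ (m(P, u) = 1*(¼) = ¼)
G(l, f) = 1 - f/3
z = -22 (z = 3 - 25 = -22)
o(v) = ⅓ (o(v) = 1/3 = ⅓)
M(x) = ⅑ (M(x) = (⅓)² = ⅑)
G(m(3, 2), 17)*M(14) = (1 - ⅓*17)*(⅑) = (1 - 17/3)*(⅑) = -14/3*⅑ = -14/27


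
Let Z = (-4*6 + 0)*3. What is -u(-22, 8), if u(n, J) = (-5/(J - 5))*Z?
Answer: -120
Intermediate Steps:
Z = -72 (Z = (-24 + 0)*3 = -24*3 = -72)
u(n, J) = 360/(-5 + J) (u(n, J) = (-5/(J - 5))*(-72) = (-5/(-5 + J))*(-72) = -5/(-5 + J)*(-72) = 360/(-5 + J))
-u(-22, 8) = -360/(-5 + 8) = -360/3 = -1*120 = -120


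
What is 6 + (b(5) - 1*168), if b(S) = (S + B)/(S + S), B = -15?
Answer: -163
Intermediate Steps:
b(S) = (-15 + S)/(2*S) (b(S) = (S - 15)/(S + S) = (-15 + S)/((2*S)) = (-15 + S)*(1/(2*S)) = (-15 + S)/(2*S))
6 + (b(5) - 1*168) = 6 + ((1/2)*(-15 + 5)/5 - 1*168) = 6 + ((1/2)*(1/5)*(-10) - 168) = 6 + (-1 - 168) = 6 - 169 = -163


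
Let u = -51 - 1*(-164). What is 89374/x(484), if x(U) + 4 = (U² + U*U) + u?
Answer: 89374/468621 ≈ 0.19072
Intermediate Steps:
u = 113 (u = -51 + 164 = 113)
x(U) = 109 + 2*U² (x(U) = -4 + ((U² + U*U) + 113) = -4 + ((U² + U²) + 113) = -4 + (2*U² + 113) = -4 + (113 + 2*U²) = 109 + 2*U²)
89374/x(484) = 89374/(109 + 2*484²) = 89374/(109 + 2*234256) = 89374/(109 + 468512) = 89374/468621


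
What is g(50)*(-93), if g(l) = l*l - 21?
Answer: -230547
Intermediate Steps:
g(l) = -21 + l² (g(l) = l² - 21 = -21 + l²)
g(50)*(-93) = (-21 + 50²)*(-93) = (-21 + 2500)*(-93) = 2479*(-93) = -230547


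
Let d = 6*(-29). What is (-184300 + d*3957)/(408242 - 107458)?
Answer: -436409/150392 ≈ -2.9018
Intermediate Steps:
d = -174
(-184300 + d*3957)/(408242 - 107458) = (-184300 - 174*3957)/(408242 - 107458) = (-184300 - 688518)/300784 = -872818*1/300784 = -436409/150392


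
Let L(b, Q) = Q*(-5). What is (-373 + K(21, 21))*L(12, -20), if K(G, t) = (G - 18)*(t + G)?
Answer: -24700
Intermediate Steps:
K(G, t) = (-18 + G)*(G + t)
L(b, Q) = -5*Q
(-373 + K(21, 21))*L(12, -20) = (-373 + (21² - 18*21 - 18*21 + 21*21))*(-5*(-20)) = (-373 + (441 - 378 - 378 + 441))*100 = (-373 + 126)*100 = -247*100 = -24700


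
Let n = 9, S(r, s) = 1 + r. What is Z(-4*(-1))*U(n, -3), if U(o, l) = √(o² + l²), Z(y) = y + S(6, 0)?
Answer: 33*√10 ≈ 104.36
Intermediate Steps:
Z(y) = 7 + y (Z(y) = y + (1 + 6) = y + 7 = 7 + y)
U(o, l) = √(l² + o²)
Z(-4*(-1))*U(n, -3) = (7 - 4*(-1))*√((-3)² + 9²) = (7 + 4)*√(9 + 81) = 11*√90 = 11*(3*√10) = 33*√10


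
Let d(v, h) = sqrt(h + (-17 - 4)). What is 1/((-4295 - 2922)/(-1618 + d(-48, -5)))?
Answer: 1618/7217 - I*sqrt(26)/7217 ≈ 0.22419 - 0.00070653*I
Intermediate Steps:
d(v, h) = sqrt(-21 + h) (d(v, h) = sqrt(h - 21) = sqrt(-21 + h))
1/((-4295 - 2922)/(-1618 + d(-48, -5))) = 1/((-4295 - 2922)/(-1618 + sqrt(-21 - 5))) = 1/(-7217/(-1618 + sqrt(-26))) = 1/(-7217/(-1618 + I*sqrt(26))) = 1618/7217 - I*sqrt(26)/7217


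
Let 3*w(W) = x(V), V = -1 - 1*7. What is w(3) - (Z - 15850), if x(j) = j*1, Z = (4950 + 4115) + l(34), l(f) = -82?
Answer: 20593/3 ≈ 6864.3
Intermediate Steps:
Z = 8983 (Z = (4950 + 4115) - 82 = 9065 - 82 = 8983)
V = -8 (V = -1 - 7 = -8)
x(j) = j
w(W) = -8/3 (w(W) = (⅓)*(-8) = -8/3)
w(3) - (Z - 15850) = -8/3 - (8983 - 15850) = -8/3 - 1*(-6867) = -8/3 + 6867 = 20593/3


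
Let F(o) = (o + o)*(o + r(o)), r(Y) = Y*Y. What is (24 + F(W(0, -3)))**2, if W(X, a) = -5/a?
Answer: 1098304/729 ≈ 1506.6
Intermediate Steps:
r(Y) = Y**2
F(o) = 2*o*(o + o**2) (F(o) = (o + o)*(o + o**2) = (2*o)*(o + o**2) = 2*o*(o + o**2))
(24 + F(W(0, -3)))**2 = (24 + 2*(-5/(-3))**2*(1 - 5/(-3)))**2 = (24 + 2*(-5*(-1/3))**2*(1 - 5*(-1/3)))**2 = (24 + 2*(5/3)**2*(1 + 5/3))**2 = (24 + 2*(25/9)*(8/3))**2 = (24 + 400/27)**2 = (1048/27)**2 = 1098304/729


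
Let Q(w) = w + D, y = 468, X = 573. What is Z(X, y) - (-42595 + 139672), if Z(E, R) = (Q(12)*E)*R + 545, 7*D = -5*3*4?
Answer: 5760212/7 ≈ 8.2289e+5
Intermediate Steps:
D = -60/7 (D = (-5*3*4)/7 = (-15*4)/7 = (1/7)*(-60) = -60/7 ≈ -8.5714)
Q(w) = -60/7 + w (Q(w) = w - 60/7 = -60/7 + w)
Z(E, R) = 545 + 24*E*R/7 (Z(E, R) = ((-60/7 + 12)*E)*R + 545 = (24*E/7)*R + 545 = 24*E*R/7 + 545 = 545 + 24*E*R/7)
Z(X, y) - (-42595 + 139672) = (545 + (24/7)*573*468) - (-42595 + 139672) = (545 + 6435936/7) - 1*97077 = 6439751/7 - 97077 = 5760212/7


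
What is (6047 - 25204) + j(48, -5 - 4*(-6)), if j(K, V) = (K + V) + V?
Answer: -19071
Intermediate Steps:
j(K, V) = K + 2*V
(6047 - 25204) + j(48, -5 - 4*(-6)) = (6047 - 25204) + (48 + 2*(-5 - 4*(-6))) = -19157 + (48 + 2*(-5 + 24)) = -19157 + (48 + 2*19) = -19157 + (48 + 38) = -19157 + 86 = -19071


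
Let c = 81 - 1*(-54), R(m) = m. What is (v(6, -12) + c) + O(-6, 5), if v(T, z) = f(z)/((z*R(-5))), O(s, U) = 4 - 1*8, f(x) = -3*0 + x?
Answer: 654/5 ≈ 130.80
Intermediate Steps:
f(x) = x (f(x) = 0 + x = x)
O(s, U) = -4 (O(s, U) = 4 - 8 = -4)
c = 135 (c = 81 + 54 = 135)
v(T, z) = -1/5 (v(T, z) = z/((z*(-5))) = z/((-5*z)) = z*(-1/(5*z)) = -1/5)
(v(6, -12) + c) + O(-6, 5) = (-1/5 + 135) - 4 = 674/5 - 4 = 654/5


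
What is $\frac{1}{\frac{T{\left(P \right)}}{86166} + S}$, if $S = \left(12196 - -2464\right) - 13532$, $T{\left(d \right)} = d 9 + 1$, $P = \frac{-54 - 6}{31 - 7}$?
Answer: $\frac{172332}{194390453} \approx 0.00088653$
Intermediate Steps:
$P = - \frac{5}{2}$ ($P = - \frac{60}{24} = \left(-60\right) \frac{1}{24} = - \frac{5}{2} \approx -2.5$)
$T{\left(d \right)} = 1 + 9 d$ ($T{\left(d \right)} = 9 d + 1 = 1 + 9 d$)
$S = 1128$ ($S = \left(12196 + 2464\right) - 13532 = 14660 - 13532 = 1128$)
$\frac{1}{\frac{T{\left(P \right)}}{86166} + S} = \frac{1}{\frac{1 + 9 \left(- \frac{5}{2}\right)}{86166} + 1128} = \frac{1}{\left(1 - \frac{45}{2}\right) \frac{1}{86166} + 1128} = \frac{1}{\left(- \frac{43}{2}\right) \frac{1}{86166} + 1128} = \frac{1}{- \frac{43}{172332} + 1128} = \frac{1}{\frac{194390453}{172332}} = \frac{172332}{194390453}$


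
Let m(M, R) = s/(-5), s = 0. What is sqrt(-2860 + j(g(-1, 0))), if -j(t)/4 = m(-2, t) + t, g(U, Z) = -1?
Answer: 2*I*sqrt(714) ≈ 53.442*I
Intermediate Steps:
m(M, R) = 0 (m(M, R) = 0/(-5) = 0*(-1/5) = 0)
j(t) = -4*t (j(t) = -4*(0 + t) = -4*t)
sqrt(-2860 + j(g(-1, 0))) = sqrt(-2860 - 4*(-1)) = sqrt(-2860 + 4) = sqrt(-2856) = 2*I*sqrt(714)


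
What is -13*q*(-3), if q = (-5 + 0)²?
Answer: 975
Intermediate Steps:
q = 25 (q = (-5)² = 25)
-13*q*(-3) = -13*25*(-3) = -325*(-3) = 975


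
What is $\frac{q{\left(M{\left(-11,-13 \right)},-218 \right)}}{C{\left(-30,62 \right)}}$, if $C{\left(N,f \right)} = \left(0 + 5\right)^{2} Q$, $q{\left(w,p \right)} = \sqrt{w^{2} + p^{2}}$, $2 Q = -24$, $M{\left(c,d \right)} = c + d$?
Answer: $- \frac{\sqrt{481}}{30} \approx -0.73106$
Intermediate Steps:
$Q = -12$ ($Q = \frac{1}{2} \left(-24\right) = -12$)
$q{\left(w,p \right)} = \sqrt{p^{2} + w^{2}}$
$C{\left(N,f \right)} = -300$ ($C{\left(N,f \right)} = \left(0 + 5\right)^{2} \left(-12\right) = 5^{2} \left(-12\right) = 25 \left(-12\right) = -300$)
$\frac{q{\left(M{\left(-11,-13 \right)},-218 \right)}}{C{\left(-30,62 \right)}} = \frac{\sqrt{\left(-218\right)^{2} + \left(-11 - 13\right)^{2}}}{-300} = \sqrt{47524 + \left(-24\right)^{2}} \left(- \frac{1}{300}\right) = \sqrt{47524 + 576} \left(- \frac{1}{300}\right) = \sqrt{48100} \left(- \frac{1}{300}\right) = 10 \sqrt{481} \left(- \frac{1}{300}\right) = - \frac{\sqrt{481}}{30}$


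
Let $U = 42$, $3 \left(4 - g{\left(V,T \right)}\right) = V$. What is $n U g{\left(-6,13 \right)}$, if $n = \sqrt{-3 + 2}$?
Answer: $252 i \approx 252.0 i$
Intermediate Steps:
$g{\left(V,T \right)} = 4 - \frac{V}{3}$
$n = i$ ($n = \sqrt{-1} = i \approx 1.0 i$)
$n U g{\left(-6,13 \right)} = i 42 \left(4 - -2\right) = i 42 \left(4 + 2\right) = i 42 \cdot 6 = i 252 = 252 i$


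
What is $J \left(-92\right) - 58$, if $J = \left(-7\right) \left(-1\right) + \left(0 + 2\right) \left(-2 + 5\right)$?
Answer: $-1254$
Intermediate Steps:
$J = 13$ ($J = 7 + 2 \cdot 3 = 7 + 6 = 13$)
$J \left(-92\right) - 58 = 13 \left(-92\right) - 58 = -1196 - 58 = -1254$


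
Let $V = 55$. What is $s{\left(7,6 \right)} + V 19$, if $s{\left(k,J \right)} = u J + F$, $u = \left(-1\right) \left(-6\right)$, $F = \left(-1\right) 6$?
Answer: $1075$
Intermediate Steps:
$F = -6$
$u = 6$
$s{\left(k,J \right)} = -6 + 6 J$ ($s{\left(k,J \right)} = 6 J - 6 = -6 + 6 J$)
$s{\left(7,6 \right)} + V 19 = \left(-6 + 6 \cdot 6\right) + 55 \cdot 19 = \left(-6 + 36\right) + 1045 = 30 + 1045 = 1075$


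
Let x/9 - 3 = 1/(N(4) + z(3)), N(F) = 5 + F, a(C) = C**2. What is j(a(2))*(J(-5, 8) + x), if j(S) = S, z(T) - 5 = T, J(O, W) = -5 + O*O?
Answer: 3232/17 ≈ 190.12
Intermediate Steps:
J(O, W) = -5 + O**2
z(T) = 5 + T
x = 468/17 (x = 27 + 9/((5 + 4) + (5 + 3)) = 27 + 9/(9 + 8) = 27 + 9/17 = 468/17 ≈ 27.529)
j(a(2))*(J(-5, 8) + x) = 2**2*((-5 + (-5)**2) + 468/17) = 4*((-5 + 25) + 468/17) = 4*(20 + 468/17) = 4*(808/17) = 3232/17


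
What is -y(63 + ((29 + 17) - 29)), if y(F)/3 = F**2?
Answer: -19200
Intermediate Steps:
y(F) = 3*F**2
-y(63 + ((29 + 17) - 29)) = -3*(63 + ((29 + 17) - 29))**2 = -3*(63 + (46 - 29))**2 = -3*(63 + 17)**2 = -3*80**2 = -3*6400 = -1*19200 = -19200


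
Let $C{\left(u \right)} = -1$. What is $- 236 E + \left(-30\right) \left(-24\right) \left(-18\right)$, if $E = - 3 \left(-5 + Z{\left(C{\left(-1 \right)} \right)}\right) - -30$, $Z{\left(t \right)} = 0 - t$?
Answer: $-22872$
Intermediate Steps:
$Z{\left(t \right)} = - t$
$E = 42$ ($E = - 3 \left(-5 - -1\right) - -30 = - 3 \left(-5 + 1\right) + 30 = \left(-3\right) \left(-4\right) + 30 = 12 + 30 = 42$)
$- 236 E + \left(-30\right) \left(-24\right) \left(-18\right) = \left(-236\right) 42 + \left(-30\right) \left(-24\right) \left(-18\right) = -9912 + 720 \left(-18\right) = -9912 - 12960 = -22872$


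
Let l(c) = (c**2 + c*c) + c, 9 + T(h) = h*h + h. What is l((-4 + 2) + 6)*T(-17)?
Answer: 9468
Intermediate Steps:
T(h) = -9 + h + h**2 (T(h) = -9 + (h*h + h) = -9 + (h**2 + h) = -9 + (h + h**2) = -9 + h + h**2)
l(c) = c + 2*c**2 (l(c) = (c**2 + c**2) + c = 2*c**2 + c = c + 2*c**2)
l((-4 + 2) + 6)*T(-17) = (((-4 + 2) + 6)*(1 + 2*((-4 + 2) + 6)))*(-9 - 17 + (-17)**2) = ((-2 + 6)*(1 + 2*(-2 + 6)))*(-9 - 17 + 289) = (4*(1 + 2*4))*263 = (4*(1 + 8))*263 = (4*9)*263 = 36*263 = 9468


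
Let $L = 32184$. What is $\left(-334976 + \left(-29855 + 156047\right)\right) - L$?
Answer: $-240968$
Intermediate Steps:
$\left(-334976 + \left(-29855 + 156047\right)\right) - L = \left(-334976 + \left(-29855 + 156047\right)\right) - 32184 = \left(-334976 + 126192\right) - 32184 = -208784 - 32184 = -240968$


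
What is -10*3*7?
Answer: -210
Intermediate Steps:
-10*3*7 = -30*7 = -210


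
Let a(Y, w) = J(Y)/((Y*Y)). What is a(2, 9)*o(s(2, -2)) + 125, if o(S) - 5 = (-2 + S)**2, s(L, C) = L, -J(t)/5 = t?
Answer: 225/2 ≈ 112.50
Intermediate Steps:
J(t) = -5*t
a(Y, w) = -5/Y (a(Y, w) = (-5*Y)/((Y*Y)) = (-5*Y)/(Y**2) = (-5*Y)/Y**2 = -5/Y)
o(S) = 5 + (-2 + S)**2
a(2, 9)*o(s(2, -2)) + 125 = (-5/2)*(5 + (-2 + 2)**2) + 125 = (-5*1/2)*(5 + 0**2) + 125 = -5*(5 + 0)/2 + 125 = -5/2*5 + 125 = -25/2 + 125 = 225/2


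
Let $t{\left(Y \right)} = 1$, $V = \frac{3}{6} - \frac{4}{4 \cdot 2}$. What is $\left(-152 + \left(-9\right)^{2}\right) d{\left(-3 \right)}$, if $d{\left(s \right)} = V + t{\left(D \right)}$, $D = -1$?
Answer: $-71$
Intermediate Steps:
$V = 0$ ($V = 3 \cdot \frac{1}{6} - \frac{4}{8} = \frac{1}{2} - \frac{1}{2} = 0$)
$d{\left(s \right)} = 1$ ($d{\left(s \right)} = 0 + 1 = 1$)
$\left(-152 + \left(-9\right)^{2}\right) d{\left(-3 \right)} = \left(-152 + \left(-9\right)^{2}\right) 1 = \left(-152 + 81\right) 1 = \left(-71\right) 1 = -71$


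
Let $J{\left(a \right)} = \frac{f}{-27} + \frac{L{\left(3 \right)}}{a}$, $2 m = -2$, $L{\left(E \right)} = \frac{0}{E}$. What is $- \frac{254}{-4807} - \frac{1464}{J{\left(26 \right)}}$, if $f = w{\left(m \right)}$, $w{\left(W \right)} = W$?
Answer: $- \frac{190010842}{4807} \approx -39528.0$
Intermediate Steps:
$L{\left(E \right)} = 0$
$m = -1$ ($m = \frac{1}{2} \left(-2\right) = -1$)
$f = -1$
$J{\left(a \right)} = \frac{1}{27}$ ($J{\left(a \right)} = - \frac{1}{-27} + \frac{0}{a} = \left(-1\right) \left(- \frac{1}{27}\right) + 0 = \frac{1}{27} + 0 = \frac{1}{27}$)
$- \frac{254}{-4807} - \frac{1464}{J{\left(26 \right)}} = - \frac{254}{-4807} - 1464 \frac{1}{\frac{1}{27}} = \left(-254\right) \left(- \frac{1}{4807}\right) - 39528 = \frac{254}{4807} - 39528 = - \frac{190010842}{4807}$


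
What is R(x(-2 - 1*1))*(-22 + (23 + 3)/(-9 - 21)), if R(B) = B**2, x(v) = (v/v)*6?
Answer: -4116/5 ≈ -823.20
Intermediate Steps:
x(v) = 6 (x(v) = 1*6 = 6)
R(x(-2 - 1*1))*(-22 + (23 + 3)/(-9 - 21)) = 6**2*(-22 + (23 + 3)/(-9 - 21)) = 36*(-22 + 26/(-30)) = 36*(-22 + 26*(-1/30)) = 36*(-22 - 13/15) = 36*(-343/15) = -4116/5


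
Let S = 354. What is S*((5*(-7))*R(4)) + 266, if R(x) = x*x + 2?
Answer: -222754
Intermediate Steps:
R(x) = 2 + x² (R(x) = x² + 2 = 2 + x²)
S*((5*(-7))*R(4)) + 266 = 354*((5*(-7))*(2 + 4²)) + 266 = 354*(-35*(2 + 16)) + 266 = 354*(-35*18) + 266 = 354*(-630) + 266 = -223020 + 266 = -222754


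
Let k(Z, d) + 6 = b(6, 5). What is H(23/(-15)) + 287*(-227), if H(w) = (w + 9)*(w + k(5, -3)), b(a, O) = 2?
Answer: -14667821/225 ≈ -65190.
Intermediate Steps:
k(Z, d) = -4 (k(Z, d) = -6 + 2 = -4)
H(w) = (-4 + w)*(9 + w) (H(w) = (w + 9)*(w - 4) = (9 + w)*(-4 + w) = (-4 + w)*(9 + w))
H(23/(-15)) + 287*(-227) = (-36 + (23/(-15))² + 5*(23/(-15))) + 287*(-227) = (-36 + (23*(-1/15))² + 5*(23*(-1/15))) - 65149 = (-36 + (-23/15)² + 5*(-23/15)) - 65149 = (-36 + 529/225 - 23/3) - 65149 = -9296/225 - 65149 = -14667821/225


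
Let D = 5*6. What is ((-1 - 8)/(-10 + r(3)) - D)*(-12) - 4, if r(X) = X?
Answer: 2384/7 ≈ 340.57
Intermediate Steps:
D = 30
((-1 - 8)/(-10 + r(3)) - D)*(-12) - 4 = ((-1 - 8)/(-10 + 3) - 1*30)*(-12) - 4 = (-9/(-7) - 30)*(-12) - 4 = (-9*(-⅐) - 30)*(-12) - 4 = (9/7 - 30)*(-12) - 4 = -201/7*(-12) - 4 = 2412/7 - 4 = 2384/7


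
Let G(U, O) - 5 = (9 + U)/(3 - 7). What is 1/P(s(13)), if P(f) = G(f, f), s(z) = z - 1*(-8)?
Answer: -2/5 ≈ -0.40000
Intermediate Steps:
s(z) = 8 + z (s(z) = z + 8 = 8 + z)
G(U, O) = 11/4 - U/4 (G(U, O) = 5 + (9 + U)/(3 - 7) = 5 + (9 + U)/(-4) = 5 + (9 + U)*(-1/4) = 5 + (-9/4 - U/4) = 11/4 - U/4)
P(f) = 11/4 - f/4
1/P(s(13)) = 1/(11/4 - (8 + 13)/4) = 1/(11/4 - 1/4*21) = 1/(11/4 - 21/4) = 1/(-5/2) = -2/5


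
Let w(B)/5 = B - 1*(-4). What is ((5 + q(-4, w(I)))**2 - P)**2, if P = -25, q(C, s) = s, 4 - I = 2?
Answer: 1562500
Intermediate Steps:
I = 2 (I = 4 - 1*2 = 4 - 2 = 2)
w(B) = 20 + 5*B (w(B) = 5*(B - 1*(-4)) = 5*(B + 4) = 5*(4 + B) = 20 + 5*B)
((5 + q(-4, w(I)))**2 - P)**2 = ((5 + (20 + 5*2))**2 - 1*(-25))**2 = ((5 + (20 + 10))**2 + 25)**2 = ((5 + 30)**2 + 25)**2 = (35**2 + 25)**2 = (1225 + 25)**2 = 1250**2 = 1562500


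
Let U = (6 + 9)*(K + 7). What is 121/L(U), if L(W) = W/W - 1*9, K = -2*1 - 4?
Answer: -121/8 ≈ -15.125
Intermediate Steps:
K = -6 (K = -2 - 4 = -6)
U = 15 (U = (6 + 9)*(-6 + 7) = 15*1 = 15)
L(W) = -8 (L(W) = 1 - 9 = -8)
121/L(U) = 121/(-8) = 121*(-⅛) = -121/8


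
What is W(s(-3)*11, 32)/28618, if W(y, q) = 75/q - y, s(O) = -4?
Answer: 1483/915776 ≈ 0.0016194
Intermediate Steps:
W(y, q) = -y + 75/q
W(s(-3)*11, 32)/28618 = (-(-4)*11 + 75/32)/28618 = (-1*(-44) + 75*(1/32))*(1/28618) = (44 + 75/32)*(1/28618) = (1483/32)*(1/28618) = 1483/915776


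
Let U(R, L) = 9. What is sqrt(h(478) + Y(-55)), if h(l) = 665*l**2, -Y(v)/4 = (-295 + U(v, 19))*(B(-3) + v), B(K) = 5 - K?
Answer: 2*sqrt(37972023) ≈ 12324.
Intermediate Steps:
Y(v) = 9152 + 1144*v (Y(v) = -4*(-295 + 9)*((5 - 1*(-3)) + v) = -(-1144)*((5 + 3) + v) = -(-1144)*(8 + v) = -4*(-2288 - 286*v) = 9152 + 1144*v)
sqrt(h(478) + Y(-55)) = sqrt(665*478**2 + (9152 + 1144*(-55))) = sqrt(665*228484 + (9152 - 62920)) = sqrt(151941860 - 53768) = sqrt(151888092) = 2*sqrt(37972023)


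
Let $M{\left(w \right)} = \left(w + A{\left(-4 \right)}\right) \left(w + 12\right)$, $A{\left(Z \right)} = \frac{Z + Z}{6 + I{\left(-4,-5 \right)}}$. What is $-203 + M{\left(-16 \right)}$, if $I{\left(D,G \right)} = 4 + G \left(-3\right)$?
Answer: $- \frac{3443}{25} \approx -137.72$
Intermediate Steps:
$I{\left(D,G \right)} = 4 - 3 G$
$A{\left(Z \right)} = \frac{2 Z}{25}$ ($A{\left(Z \right)} = \frac{Z + Z}{6 + \left(4 - -15\right)} = \frac{2 Z}{6 + \left(4 + 15\right)} = \frac{2 Z}{6 + 19} = \frac{2 Z}{25}$)
$M{\left(w \right)} = \left(12 + w\right) \left(- \frac{8}{25} + w\right)$ ($M{\left(w \right)} = \left(w + \frac{2}{25} \left(-4\right)\right) \left(w + 12\right) = \left(w - \frac{8}{25}\right) \left(12 + w\right) = \left(- \frac{8}{25} + w\right) \left(12 + w\right) = \left(12 + w\right) \left(- \frac{8}{25} + w\right)$)
$-203 + M{\left(-16 \right)} = -203 + \left(- \frac{96}{25} + \left(-16\right)^{2} + \frac{292}{25} \left(-16\right)\right) = -203 - - \frac{1632}{25} = -203 + \frac{1632}{25} = - \frac{3443}{25}$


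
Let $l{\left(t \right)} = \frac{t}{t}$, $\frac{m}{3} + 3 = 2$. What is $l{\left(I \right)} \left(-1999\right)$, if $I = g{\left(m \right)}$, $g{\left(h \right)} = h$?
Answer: $-1999$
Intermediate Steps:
$m = -3$ ($m = -9 + 3 \cdot 2 = -9 + 6 = -3$)
$I = -3$
$l{\left(t \right)} = 1$
$l{\left(I \right)} \left(-1999\right) = 1 \left(-1999\right) = -1999$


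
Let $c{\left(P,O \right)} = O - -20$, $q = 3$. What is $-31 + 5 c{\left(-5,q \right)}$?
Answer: $84$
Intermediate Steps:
$c{\left(P,O \right)} = 20 + O$ ($c{\left(P,O \right)} = O + 20 = 20 + O$)
$-31 + 5 c{\left(-5,q \right)} = -31 + 5 \left(20 + 3\right) = -31 + 5 \cdot 23 = -31 + 115 = 84$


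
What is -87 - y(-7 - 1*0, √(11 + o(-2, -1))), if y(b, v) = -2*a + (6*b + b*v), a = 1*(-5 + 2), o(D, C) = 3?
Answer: -51 + 7*√14 ≈ -24.808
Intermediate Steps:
a = -3 (a = 1*(-3) = -3)
y(b, v) = 6 + 6*b + b*v (y(b, v) = -2*(-3) + (6*b + b*v) = 6 + (6*b + b*v) = 6 + 6*b + b*v)
-87 - y(-7 - 1*0, √(11 + o(-2, -1))) = -87 - (6 + 6*(-7 - 1*0) + (-7 - 1*0)*√(11 + 3)) = -87 - (6 + 6*(-7 + 0) + (-7 + 0)*√14) = -87 - (6 + 6*(-7) - 7*√14) = -87 - (6 - 42 - 7*√14) = -87 - (-36 - 7*√14) = -87 + (36 + 7*√14) = -51 + 7*√14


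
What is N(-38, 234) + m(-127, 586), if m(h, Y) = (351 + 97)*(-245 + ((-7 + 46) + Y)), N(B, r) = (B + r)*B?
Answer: 162792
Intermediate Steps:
N(B, r) = B*(B + r)
m(h, Y) = -92288 + 448*Y (m(h, Y) = 448*(-245 + (39 + Y)) = 448*(-206 + Y) = -92288 + 448*Y)
N(-38, 234) + m(-127, 586) = -38*(-38 + 234) + (-92288 + 448*586) = -38*196 + (-92288 + 262528) = -7448 + 170240 = 162792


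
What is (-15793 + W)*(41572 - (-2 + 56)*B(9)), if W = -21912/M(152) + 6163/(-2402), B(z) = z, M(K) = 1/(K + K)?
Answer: -329473947344235/1201 ≈ -2.7433e+11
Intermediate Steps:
M(K) = 1/(2*K)
W = -16000323859/2402 (W = -21912/((½)/152) + 6163/(-2402) = -21912/((½)*(1/152)) + 6163*(-1/2402) = -21912/1/304 - 6163/2402 = -21912*304 - 6163/2402 = -6661248 - 6163/2402 = -16000323859/2402 ≈ -6.6612e+6)
(-15793 + W)*(41572 - (-2 + 56)*B(9)) = (-15793 - 16000323859/2402)*(41572 - (-2 + 56)*9) = -16038258645*(41572 - 54*9)/2402 = -16038258645*(41572 - 1*486)/2402 = -16038258645*(41572 - 486)/2402 = -16038258645/2402*41086 = -329473947344235/1201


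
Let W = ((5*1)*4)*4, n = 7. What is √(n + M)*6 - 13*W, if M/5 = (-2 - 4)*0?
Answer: -1040 + 6*√7 ≈ -1024.1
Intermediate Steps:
M = 0 (M = 5*((-2 - 4)*0) = 5*(-6*0) = 5*0 = 0)
W = 80 (W = (5*4)*4 = 20*4 = 80)
√(n + M)*6 - 13*W = √(7 + 0)*6 - 13*80 = √7*6 - 1040 = 6*√7 - 1040 = -1040 + 6*√7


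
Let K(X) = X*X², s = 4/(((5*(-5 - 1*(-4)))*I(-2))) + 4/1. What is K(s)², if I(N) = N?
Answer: 113379904/15625 ≈ 7256.3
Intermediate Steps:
s = 22/5 (s = 4/(((5*(-5 - 1*(-4)))*(-2))) + 4/1 = 4/(((5*(-5 + 4))*(-2))) + 4*1 = 4/(((5*(-1))*(-2))) + 4 = 4/((-5*(-2))) + 4 = 4/10 + 4 = 4*(⅒) + 4 = ⅖ + 4 = 22/5 ≈ 4.4000)
K(X) = X³
K(s)² = ((22/5)³)² = (10648/125)² = 113379904/15625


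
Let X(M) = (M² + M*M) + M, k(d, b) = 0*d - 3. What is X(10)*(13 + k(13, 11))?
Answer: 2100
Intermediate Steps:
k(d, b) = -3 (k(d, b) = 0 - 3 = -3)
X(M) = M + 2*M² (X(M) = (M² + M²) + M = 2*M² + M = M + 2*M²)
X(10)*(13 + k(13, 11)) = (10*(1 + 2*10))*(13 - 3) = (10*(1 + 20))*10 = (10*21)*10 = 210*10 = 2100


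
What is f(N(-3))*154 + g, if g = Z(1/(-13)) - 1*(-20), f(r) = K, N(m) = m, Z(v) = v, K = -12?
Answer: -23765/13 ≈ -1828.1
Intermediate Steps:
f(r) = -12
g = 259/13 (g = 1/(-13) - 1*(-20) = -1/13 + 20 = 259/13 ≈ 19.923)
f(N(-3))*154 + g = -12*154 + 259/13 = -1848 + 259/13 = -23765/13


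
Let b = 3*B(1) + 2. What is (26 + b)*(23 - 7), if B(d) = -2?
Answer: 352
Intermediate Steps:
b = -4 (b = 3*(-2) + 2 = -6 + 2 = -4)
(26 + b)*(23 - 7) = (26 - 4)*(23 - 7) = 22*16 = 352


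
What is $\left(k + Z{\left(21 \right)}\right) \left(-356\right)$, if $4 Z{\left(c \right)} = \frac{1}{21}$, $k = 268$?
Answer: $- \frac{2003657}{21} \approx -95412.0$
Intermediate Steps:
$Z{\left(c \right)} = \frac{1}{84}$ ($Z{\left(c \right)} = \frac{1}{4 \cdot 21} = \frac{1}{4} \cdot \frac{1}{21} = \frac{1}{84}$)
$\left(k + Z{\left(21 \right)}\right) \left(-356\right) = \left(268 + \frac{1}{84}\right) \left(-356\right) = \frac{22513}{84} \left(-356\right) = - \frac{2003657}{21}$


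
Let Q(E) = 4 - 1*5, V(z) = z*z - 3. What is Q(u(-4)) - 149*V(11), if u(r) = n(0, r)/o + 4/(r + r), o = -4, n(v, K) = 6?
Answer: -17583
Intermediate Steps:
V(z) = -3 + z**2 (V(z) = z**2 - 3 = -3 + z**2)
u(r) = -3/2 + 2/r (u(r) = 6/(-4) + 4/(r + r) = 6*(-1/4) + 4/((2*r)) = -3/2 + 4*(1/(2*r)) = -3/2 + 2/r)
Q(E) = -1 (Q(E) = 4 - 5 = -1)
Q(u(-4)) - 149*V(11) = -1 - 149*(-3 + 11**2) = -1 - 149*(-3 + 121) = -1 - 149*118 = -1 - 17582 = -17583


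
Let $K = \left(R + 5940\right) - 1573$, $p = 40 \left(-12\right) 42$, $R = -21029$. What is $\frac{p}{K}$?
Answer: $\frac{3360}{2777} \approx 1.2099$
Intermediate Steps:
$p = -20160$ ($p = \left(-480\right) 42 = -20160$)
$K = -16662$ ($K = \left(-21029 + 5940\right) - 1573 = -15089 - 1573 = -16662$)
$\frac{p}{K} = - \frac{20160}{-16662} = \left(-20160\right) \left(- \frac{1}{16662}\right) = \frac{3360}{2777}$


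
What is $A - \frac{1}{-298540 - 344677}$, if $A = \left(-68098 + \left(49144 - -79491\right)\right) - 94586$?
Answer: $- \frac{21900895632}{643217} \approx -34049.0$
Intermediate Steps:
$A = -34049$ ($A = \left(-68098 + \left(49144 + 79491\right)\right) - 94586 = \left(-68098 + 128635\right) - 94586 = 60537 - 94586 = -34049$)
$A - \frac{1}{-298540 - 344677} = -34049 - \frac{1}{-298540 - 344677} = -34049 - \frac{1}{-643217} = -34049 - - \frac{1}{643217} = -34049 + \frac{1}{643217} = - \frac{21900895632}{643217}$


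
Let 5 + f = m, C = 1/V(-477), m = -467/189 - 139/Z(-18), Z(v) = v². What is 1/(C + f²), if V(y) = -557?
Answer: 2865109968/178802377349 ≈ 0.016024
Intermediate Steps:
m = -6577/2268 (m = -467/189 - 139/((-18)²) = -467*1/189 - 139/324 = -467/189 - 139*1/324 = -467/189 - 139/324 = -6577/2268 ≈ -2.8999)
C = -1/557 (C = 1/(-557) = -1/557 ≈ -0.0017953)
f = -17917/2268 (f = -5 - 6577/2268 = -17917/2268 ≈ -7.8999)
1/(C + f²) = 1/(-1/557 + (-17917/2268)²) = 1/(-1/557 + 321018889/5143824) = 1/(178802377349/2865109968) = 2865109968/178802377349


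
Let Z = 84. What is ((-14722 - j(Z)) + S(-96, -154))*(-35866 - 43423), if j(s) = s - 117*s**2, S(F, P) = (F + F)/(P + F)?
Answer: -8035412560994/125 ≈ -6.4283e+10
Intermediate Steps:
S(F, P) = 2*F/(F + P) (S(F, P) = (2*F)/(F + P) = 2*F/(F + P))
((-14722 - j(Z)) + S(-96, -154))*(-35866 - 43423) = ((-14722 - 84*(1 - 117*84)) + 2*(-96)/(-96 - 154))*(-35866 - 43423) = ((-14722 - 84*(1 - 9828)) + 2*(-96)/(-250))*(-79289) = ((-14722 - 84*(-9827)) + 2*(-96)*(-1/250))*(-79289) = ((-14722 - 1*(-825468)) + 96/125)*(-79289) = ((-14722 + 825468) + 96/125)*(-79289) = (810746 + 96/125)*(-79289) = (101343346/125)*(-79289) = -8035412560994/125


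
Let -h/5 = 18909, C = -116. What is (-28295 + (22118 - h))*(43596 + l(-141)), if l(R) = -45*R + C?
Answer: 4402935600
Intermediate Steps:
h = -94545 (h = -5*18909 = -94545)
l(R) = -116 - 45*R (l(R) = -45*R - 116 = -116 - 45*R)
(-28295 + (22118 - h))*(43596 + l(-141)) = (-28295 + (22118 - 1*(-94545)))*(43596 + (-116 - 45*(-141))) = (-28295 + (22118 + 94545))*(43596 + (-116 + 6345)) = (-28295 + 116663)*(43596 + 6229) = 88368*49825 = 4402935600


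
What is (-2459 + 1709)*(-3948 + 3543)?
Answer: 303750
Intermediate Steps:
(-2459 + 1709)*(-3948 + 3543) = -750*(-405) = 303750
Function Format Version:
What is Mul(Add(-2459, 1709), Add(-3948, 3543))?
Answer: 303750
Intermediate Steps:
Mul(Add(-2459, 1709), Add(-3948, 3543)) = Mul(-750, -405) = 303750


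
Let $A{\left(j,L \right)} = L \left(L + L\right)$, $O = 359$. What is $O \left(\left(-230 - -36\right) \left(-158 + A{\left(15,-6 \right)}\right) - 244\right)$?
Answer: $5901960$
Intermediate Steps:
$A{\left(j,L \right)} = 2 L^{2}$ ($A{\left(j,L \right)} = L 2 L = 2 L^{2}$)
$O \left(\left(-230 - -36\right) \left(-158 + A{\left(15,-6 \right)}\right) - 244\right) = 359 \left(\left(-230 - -36\right) \left(-158 + 2 \left(-6\right)^{2}\right) - 244\right) = 359 \left(\left(-230 + 36\right) \left(-158 + 2 \cdot 36\right) - 244\right) = 359 \left(- 194 \left(-158 + 72\right) - 244\right) = 359 \left(\left(-194\right) \left(-86\right) - 244\right) = 359 \left(16684 - 244\right) = 359 \cdot 16440 = 5901960$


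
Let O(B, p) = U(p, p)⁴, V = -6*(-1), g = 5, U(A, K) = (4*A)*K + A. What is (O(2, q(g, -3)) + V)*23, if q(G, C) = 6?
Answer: 11643750138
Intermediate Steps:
U(A, K) = A + 4*A*K (U(A, K) = 4*A*K + A = A + 4*A*K)
V = 6
O(B, p) = p⁴*(1 + 4*p)⁴ (O(B, p) = (p*(1 + 4*p))⁴ = p⁴*(1 + 4*p)⁴)
(O(2, q(g, -3)) + V)*23 = (6⁴*(1 + 4*6)⁴ + 6)*23 = (1296*(1 + 24)⁴ + 6)*23 = (1296*25⁴ + 6)*23 = (1296*390625 + 6)*23 = (506250000 + 6)*23 = 506250006*23 = 11643750138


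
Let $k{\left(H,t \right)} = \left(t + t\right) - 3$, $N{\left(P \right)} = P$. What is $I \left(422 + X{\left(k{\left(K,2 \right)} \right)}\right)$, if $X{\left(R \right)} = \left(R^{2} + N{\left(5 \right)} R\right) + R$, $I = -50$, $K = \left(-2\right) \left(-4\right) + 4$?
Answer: $-21450$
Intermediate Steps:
$K = 12$ ($K = 8 + 4 = 12$)
$k{\left(H,t \right)} = -3 + 2 t$ ($k{\left(H,t \right)} = 2 t - 3 = -3 + 2 t$)
$X{\left(R \right)} = R^{2} + 6 R$ ($X{\left(R \right)} = \left(R^{2} + 5 R\right) + R = R^{2} + 6 R$)
$I \left(422 + X{\left(k{\left(K,2 \right)} \right)}\right) = - 50 \left(422 + \left(-3 + 2 \cdot 2\right) \left(6 + \left(-3 + 2 \cdot 2\right)\right)\right) = - 50 \left(422 + \left(-3 + 4\right) \left(6 + \left(-3 + 4\right)\right)\right) = - 50 \left(422 + 1 \left(6 + 1\right)\right) = - 50 \left(422 + 1 \cdot 7\right) = - 50 \left(422 + 7\right) = \left(-50\right) 429 = -21450$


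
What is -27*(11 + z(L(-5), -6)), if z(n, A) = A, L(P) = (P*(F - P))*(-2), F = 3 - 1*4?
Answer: -135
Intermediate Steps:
F = -1 (F = 3 - 4 = -1)
L(P) = -2*P*(-1 - P) (L(P) = (P*(-1 - P))*(-2) = -2*P*(-1 - P))
-27*(11 + z(L(-5), -6)) = -27*(11 - 6) = -27*5 = -135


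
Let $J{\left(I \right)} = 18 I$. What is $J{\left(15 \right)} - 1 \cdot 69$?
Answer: $201$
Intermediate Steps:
$J{\left(15 \right)} - 1 \cdot 69 = 18 \cdot 15 - 1 \cdot 69 = 270 - 69 = 201$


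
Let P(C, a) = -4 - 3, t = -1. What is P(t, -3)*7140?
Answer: -49980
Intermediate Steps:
P(C, a) = -7
P(t, -3)*7140 = -7*7140 = -49980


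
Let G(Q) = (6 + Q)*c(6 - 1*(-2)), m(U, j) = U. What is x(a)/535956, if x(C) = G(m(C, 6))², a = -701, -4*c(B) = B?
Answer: 483025/133989 ≈ 3.6050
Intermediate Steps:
c(B) = -B/4
G(Q) = -12 - 2*Q (G(Q) = (6 + Q)*(-(6 - 1*(-2))/4) = (6 + Q)*(-(6 + 2)/4) = (6 + Q)*(-¼*8) = (6 + Q)*(-2) = -12 - 2*Q)
x(C) = (-12 - 2*C)²
x(a)/535956 = (4*(6 - 701)²)/535956 = (4*(-695)²)*(1/535956) = (4*483025)*(1/535956) = 1932100*(1/535956) = 483025/133989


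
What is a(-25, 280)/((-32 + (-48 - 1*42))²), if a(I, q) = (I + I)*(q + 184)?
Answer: -5800/3721 ≈ -1.5587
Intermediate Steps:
a(I, q) = 2*I*(184 + q) (a(I, q) = (2*I)*(184 + q) = 2*I*(184 + q))
a(-25, 280)/((-32 + (-48 - 1*42))²) = (2*(-25)*(184 + 280))/((-32 + (-48 - 1*42))²) = (2*(-25)*464)/((-32 + (-48 - 42))²) = -23200/(-32 - 90)² = -23200/((-122)²) = -23200/14884 = -23200*1/14884 = -5800/3721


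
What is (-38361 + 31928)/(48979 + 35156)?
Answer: -6433/84135 ≈ -0.076460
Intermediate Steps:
(-38361 + 31928)/(48979 + 35156) = -6433/84135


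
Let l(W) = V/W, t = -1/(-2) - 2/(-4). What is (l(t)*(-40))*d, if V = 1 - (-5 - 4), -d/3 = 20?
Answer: 24000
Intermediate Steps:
d = -60 (d = -3*20 = -60)
V = 10 (V = 1 - 1*(-9) = 1 + 9 = 10)
t = 1 (t = -1*(-1/2) - 2*(-1/4) = 1/2 + 1/2 = 1)
l(W) = 10/W
(l(t)*(-40))*d = ((10/1)*(-40))*(-60) = ((10*1)*(-40))*(-60) = (10*(-40))*(-60) = -400*(-60) = 24000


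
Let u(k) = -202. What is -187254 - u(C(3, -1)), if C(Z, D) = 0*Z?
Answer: -187052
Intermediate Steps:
C(Z, D) = 0
-187254 - u(C(3, -1)) = -187254 - 1*(-202) = -187254 + 202 = -187052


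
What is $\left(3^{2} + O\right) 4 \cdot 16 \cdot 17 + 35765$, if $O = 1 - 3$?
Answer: $43381$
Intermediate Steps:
$O = -2$ ($O = 1 - 3 = -2$)
$\left(3^{2} + O\right) 4 \cdot 16 \cdot 17 + 35765 = \left(3^{2} - 2\right) 4 \cdot 16 \cdot 17 + 35765 = \left(9 - 2\right) 4 \cdot 16 \cdot 17 + 35765 = 7 \cdot 4 \cdot 16 \cdot 17 + 35765 = 28 \cdot 16 \cdot 17 + 35765 = 448 \cdot 17 + 35765 = 7616 + 35765 = 43381$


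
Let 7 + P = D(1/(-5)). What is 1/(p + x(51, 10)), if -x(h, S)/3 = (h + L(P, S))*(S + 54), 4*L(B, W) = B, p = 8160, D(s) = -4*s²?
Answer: -25/32208 ≈ -0.00077620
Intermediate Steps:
P = -179/25 (P = -7 - 4*(1/(-5))² = -7 - 4*(-⅕)² = -7 - 4*1/25 = -7 - 4/25 = -179/25 ≈ -7.1600)
L(B, W) = B/4
x(h, S) = -3*(54 + S)*(-179/100 + h) (x(h, S) = -3*(h + (¼)*(-179/25))*(S + 54) = -3*(h - 179/100)*(54 + S) = -3*(-179/100 + h)*(54 + S) = -3*(54 + S)*(-179/100 + h))
1/(p + x(51, 10)) = 1/(8160 + (14499/50 - 162*51 + (537/100)*10 - 3*10*51)) = 1/(8160 + (14499/50 - 8262 + 537/10 - 1530)) = 1/(8160 - 236208/25) = 1/(-32208/25) = -25/32208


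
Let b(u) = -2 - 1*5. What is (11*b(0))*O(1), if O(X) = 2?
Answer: -154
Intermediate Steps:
b(u) = -7 (b(u) = -2 - 5 = -7)
(11*b(0))*O(1) = (11*(-7))*2 = -77*2 = -154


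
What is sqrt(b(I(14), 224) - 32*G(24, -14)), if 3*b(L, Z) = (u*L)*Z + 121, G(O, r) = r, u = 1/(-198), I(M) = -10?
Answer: sqrt(4823115)/99 ≈ 22.183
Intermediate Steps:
u = -1/198 ≈ -0.0050505
b(L, Z) = 121/3 - L*Z/594 (b(L, Z) = ((-L/198)*Z + 121)/3 = (-L*Z/198 + 121)/3 = (121 - L*Z/198)/3 = 121/3 - L*Z/594)
sqrt(b(I(14), 224) - 32*G(24, -14)) = sqrt((121/3 - 1/594*(-10)*224) - 32*(-14)) = sqrt((121/3 + 1120/297) + 448) = sqrt(13099/297 + 448) = sqrt(146155/297) = sqrt(4823115)/99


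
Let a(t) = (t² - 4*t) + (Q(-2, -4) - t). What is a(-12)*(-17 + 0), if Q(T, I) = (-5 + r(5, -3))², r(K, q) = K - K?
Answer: -3893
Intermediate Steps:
r(K, q) = 0
Q(T, I) = 25 (Q(T, I) = (-5 + 0)² = (-5)² = 25)
a(t) = 25 + t² - 5*t (a(t) = (t² - 4*t) + (25 - t) = 25 + t² - 5*t)
a(-12)*(-17 + 0) = (25 + (-12)² - 5*(-12))*(-17 + 0) = (25 + 144 + 60)*(-17) = 229*(-17) = -3893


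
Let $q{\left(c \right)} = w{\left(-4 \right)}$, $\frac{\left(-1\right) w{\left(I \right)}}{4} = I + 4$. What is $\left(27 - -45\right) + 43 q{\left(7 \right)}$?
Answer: $72$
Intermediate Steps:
$w{\left(I \right)} = -16 - 4 I$ ($w{\left(I \right)} = - 4 \left(I + 4\right) = - 4 \left(4 + I\right) = -16 - 4 I$)
$q{\left(c \right)} = 0$ ($q{\left(c \right)} = -16 - -16 = -16 + 16 = 0$)
$\left(27 - -45\right) + 43 q{\left(7 \right)} = \left(27 - -45\right) + 43 \cdot 0 = \left(27 + 45\right) + 0 = 72 + 0 = 72$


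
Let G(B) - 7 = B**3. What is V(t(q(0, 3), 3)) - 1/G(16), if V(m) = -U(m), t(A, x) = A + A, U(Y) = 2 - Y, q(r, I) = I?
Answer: 16411/4103 ≈ 3.9998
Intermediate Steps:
G(B) = 7 + B**3
t(A, x) = 2*A
V(m) = -2 + m (V(m) = -(2 - m) = -2 + m)
V(t(q(0, 3), 3)) - 1/G(16) = (-2 + 2*3) - 1/(7 + 16**3) = (-2 + 6) - 1/(7 + 4096) = 4 - 1/4103 = 16411/4103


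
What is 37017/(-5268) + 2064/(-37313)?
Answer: -464029491/65521628 ≈ -7.0821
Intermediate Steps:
37017/(-5268) + 2064/(-37313) = 37017*(-1/5268) + 2064*(-1/37313) = -12339/1756 - 2064/37313 = -464029491/65521628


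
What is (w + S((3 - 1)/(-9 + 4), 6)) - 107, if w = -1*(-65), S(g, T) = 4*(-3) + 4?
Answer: -50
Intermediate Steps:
S(g, T) = -8 (S(g, T) = -12 + 4 = -8)
w = 65
(w + S((3 - 1)/(-9 + 4), 6)) - 107 = (65 - 8) - 107 = 57 - 107 = -50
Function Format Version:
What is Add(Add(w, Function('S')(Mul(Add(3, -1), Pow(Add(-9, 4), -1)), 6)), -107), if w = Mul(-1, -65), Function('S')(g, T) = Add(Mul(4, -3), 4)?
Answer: -50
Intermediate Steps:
Function('S')(g, T) = -8 (Function('S')(g, T) = Add(-12, 4) = -8)
w = 65
Add(Add(w, Function('S')(Mul(Add(3, -1), Pow(Add(-9, 4), -1)), 6)), -107) = Add(Add(65, -8), -107) = Add(57, -107) = -50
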